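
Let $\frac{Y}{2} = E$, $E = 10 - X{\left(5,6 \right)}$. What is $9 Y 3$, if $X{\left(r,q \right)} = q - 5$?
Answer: $486$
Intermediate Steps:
$X{\left(r,q \right)} = -5 + q$
$E = 9$ ($E = 10 - \left(-5 + 6\right) = 10 - 1 = 9$)
$Y = 18$ ($Y = 2 \cdot 9 = 18$)
$9 Y 3 = 9 \cdot 18 \cdot 3 = 162 \cdot 3 = 486$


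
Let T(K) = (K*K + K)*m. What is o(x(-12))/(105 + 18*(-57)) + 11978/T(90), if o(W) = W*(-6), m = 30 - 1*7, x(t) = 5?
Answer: 2780473/28914795 ≈ 0.096161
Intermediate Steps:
m = 23 (m = 30 - 7 = 23)
T(K) = 23*K + 23*K² (T(K) = (K*K + K)*23 = (K² + K)*23 = (K + K²)*23 = 23*K + 23*K²)
o(W) = -6*W
o(x(-12))/(105 + 18*(-57)) + 11978/T(90) = (-6*5)/(105 + 18*(-57)) + 11978/((23*90*(1 + 90))) = -30/(105 - 1026) + 11978/((23*90*91)) = -30/(-921) + 11978/188370 = -30*(-1/921) + 11978*(1/188370) = 10/307 + 5989/94185 = 2780473/28914795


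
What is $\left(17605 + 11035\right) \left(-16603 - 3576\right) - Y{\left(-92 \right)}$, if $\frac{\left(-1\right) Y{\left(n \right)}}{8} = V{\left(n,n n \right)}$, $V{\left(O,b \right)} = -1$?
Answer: $-577926568$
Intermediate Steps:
$Y{\left(n \right)} = 8$ ($Y{\left(n \right)} = \left(-8\right) \left(-1\right) = 8$)
$\left(17605 + 11035\right) \left(-16603 - 3576\right) - Y{\left(-92 \right)} = \left(17605 + 11035\right) \left(-16603 - 3576\right) - 8 = 28640 \left(-20179\right) - 8 = -577926560 - 8 = -577926568$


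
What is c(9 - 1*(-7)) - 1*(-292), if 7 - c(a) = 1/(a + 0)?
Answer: 4783/16 ≈ 298.94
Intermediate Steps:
c(a) = 7 - 1/a (c(a) = 7 - 1/(a + 0) = 7 - 1/a)
c(9 - 1*(-7)) - 1*(-292) = (7 - 1/(9 - 1*(-7))) - 1*(-292) = (7 - 1/(9 + 7)) + 292 = (7 - 1/16) + 292 = 111/16 + 292 = 4783/16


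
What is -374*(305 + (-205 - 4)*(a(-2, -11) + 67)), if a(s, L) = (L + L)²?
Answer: 42955396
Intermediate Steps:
a(s, L) = 4*L² (a(s, L) = (2*L)² = 4*L²)
-374*(305 + (-205 - 4)*(a(-2, -11) + 67)) = -374*(305 + (-205 - 4)*(4*(-11)² + 67)) = -374*(305 - 209*(4*121 + 67)) = -374*(305 - 209*(484 + 67)) = -374*(305 - 209*551) = -374*(305 - 115159) = -374*(-114854) = 42955396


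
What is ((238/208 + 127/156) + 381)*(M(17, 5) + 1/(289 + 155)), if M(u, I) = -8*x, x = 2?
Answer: -65283673/10656 ≈ -6126.5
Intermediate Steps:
M(u, I) = -16 (M(u, I) = -8*2 = -16)
((238/208 + 127/156) + 381)*(M(17, 5) + 1/(289 + 155)) = ((238/208 + 127/156) + 381)*(-16 + 1/(289 + 155)) = ((238*(1/208) + 127*(1/156)) + 381)*(-16 + 1/444) = ((119/104 + 127/156) + 381)*(-16 + 1/444) = (47/24 + 381)*(-7103/444) = (9191/24)*(-7103/444) = -65283673/10656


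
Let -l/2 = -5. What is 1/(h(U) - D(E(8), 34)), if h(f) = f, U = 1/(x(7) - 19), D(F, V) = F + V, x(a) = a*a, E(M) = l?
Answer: -30/1319 ≈ -0.022745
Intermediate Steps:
l = 10 (l = -2*(-5) = 10)
E(M) = 10
x(a) = a²
U = 1/30 (U = 1/(7² - 19) = 1/(49 - 19) = 1/30 ≈ 0.033333)
1/(h(U) - D(E(8), 34)) = 1/(1/30 - (10 + 34)) = 1/(1/30 - 1*44) = 1/(1/30 - 44) = 1/(-1319/30) = -30/1319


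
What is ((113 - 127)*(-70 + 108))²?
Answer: 283024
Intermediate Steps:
((113 - 127)*(-70 + 108))² = (-14*38)² = (-532)² = 283024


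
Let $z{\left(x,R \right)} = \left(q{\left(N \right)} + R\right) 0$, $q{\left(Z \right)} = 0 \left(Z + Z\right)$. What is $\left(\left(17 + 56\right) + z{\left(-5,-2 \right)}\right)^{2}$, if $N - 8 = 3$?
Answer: $5329$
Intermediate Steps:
$N = 11$ ($N = 8 + 3 = 11$)
$q{\left(Z \right)} = 0$ ($q{\left(Z \right)} = 0 \cdot 2 Z = 0$)
$z{\left(x,R \right)} = 0$ ($z{\left(x,R \right)} = \left(0 + R\right) 0 = R 0 = 0$)
$\left(\left(17 + 56\right) + z{\left(-5,-2 \right)}\right)^{2} = \left(\left(17 + 56\right) + 0\right)^{2} = \left(73 + 0\right)^{2} = 73^{2} = 5329$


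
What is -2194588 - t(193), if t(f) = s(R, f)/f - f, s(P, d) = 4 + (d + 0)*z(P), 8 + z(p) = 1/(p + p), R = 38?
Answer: -32187269013/14668 ≈ -2.1944e+6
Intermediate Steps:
z(p) = -8 + 1/(2*p) (z(p) = -8 + 1/(p + p) = -8 + 1/(2*p))
s(P, d) = 4 + d*(-8 + 1/(2*P)) (s(P, d) = 4 + (d + 0)*(-8 + 1/(2*P)) = 4 + d*(-8 + 1/(2*P)))
t(f) = -f + (4 - 607*f/76)/f (t(f) = (4 - 8*f + (½)*f/38)/f - f = (4 - 8*f + (½)*f*(1/38))/f - f = (4 - 8*f + f/76)/f - f = (4 - 607*f/76)/f - f = -f + (4 - 607*f/76)/f)
-2194588 - t(193) = -2194588 - (-607/76 - 1*193 + 4/193) = -2194588 - (-607/76 - 193 + 4*(1/193)) = -2194588 - (-607/76 - 193 + 4/193) = -2194588 - 1*(-2947771/14668) = -2194588 + 2947771/14668 = -32187269013/14668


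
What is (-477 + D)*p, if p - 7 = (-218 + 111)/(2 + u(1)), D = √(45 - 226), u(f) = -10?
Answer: -77751/8 + 163*I*√181/8 ≈ -9718.9 + 274.12*I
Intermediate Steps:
D = I*√181 (D = √(-181) = I*√181 ≈ 13.454*I)
p = 163/8 (p = 7 + (-218 + 111)/(2 - 10) = 7 - 107/(-8) = 7 - 107*(-⅛) = 7 + 107/8 = 163/8 ≈ 20.375)
(-477 + D)*p = (-477 + I*√181)*(163/8) = -77751/8 + 163*I*√181/8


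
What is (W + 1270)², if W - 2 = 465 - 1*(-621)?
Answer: 5560164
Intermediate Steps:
W = 1088 (W = 2 + (465 - 1*(-621)) = 2 + (465 + 621) = 2 + 1086 = 1088)
(W + 1270)² = (1088 + 1270)² = 2358² = 5560164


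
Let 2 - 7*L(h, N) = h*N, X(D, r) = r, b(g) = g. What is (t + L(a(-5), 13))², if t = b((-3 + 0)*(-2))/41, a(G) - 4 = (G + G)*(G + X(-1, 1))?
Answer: 544195584/82369 ≈ 6606.8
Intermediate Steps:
a(G) = 4 + 2*G*(1 + G) (a(G) = 4 + (G + G)*(G + 1) = 4 + (2*G)*(1 + G) = 4 + 2*G*(1 + G))
L(h, N) = 2/7 - N*h/7 (L(h, N) = 2/7 - h*N/7 = 2/7 - N*h/7)
t = 6/41 (t = ((-3 + 0)*(-2))/41 = -3*(-2)*(1/41) = 6*(1/41) = 6/41 ≈ 0.14634)
(t + L(a(-5), 13))² = (6/41 + (2/7 - ⅐*13*(4 + 2*(-5) + 2*(-5)²)))² = (6/41 + (2/7 - ⅐*13*(4 - 10 + 2*25)))² = (6/41 + (2/7 - ⅐*13*(4 - 10 + 50)))² = (6/41 + (2/7 - ⅐*13*44))² = (6/41 + (2/7 - 572/7))² = (6/41 - 570/7)² = (-23328/287)² = 544195584/82369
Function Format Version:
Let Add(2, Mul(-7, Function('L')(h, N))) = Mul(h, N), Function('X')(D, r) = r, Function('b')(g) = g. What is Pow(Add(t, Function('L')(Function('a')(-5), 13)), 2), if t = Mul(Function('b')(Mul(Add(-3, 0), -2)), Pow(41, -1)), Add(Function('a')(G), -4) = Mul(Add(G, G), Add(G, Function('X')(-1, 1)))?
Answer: Rational(544195584, 82369) ≈ 6606.8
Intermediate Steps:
Function('a')(G) = Add(4, Mul(2, G, Add(1, G))) (Function('a')(G) = Add(4, Mul(Add(G, G), Add(G, 1))) = Add(4, Mul(Mul(2, G), Add(1, G))) = Add(4, Mul(2, G, Add(1, G))))
Function('L')(h, N) = Add(Rational(2, 7), Mul(Rational(-1, 7), N, h)) (Function('L')(h, N) = Add(Rational(2, 7), Mul(Rational(-1, 7), Mul(h, N))) = Add(Rational(2, 7), Mul(Rational(-1, 7), Mul(N, h))) = Add(Rational(2, 7), Mul(Rational(-1, 7), N, h)))
t = Rational(6, 41) (t = Mul(Mul(Add(-3, 0), -2), Pow(41, -1)) = Mul(Mul(-3, -2), Rational(1, 41)) = Mul(6, Rational(1, 41)) = Rational(6, 41) ≈ 0.14634)
Pow(Add(t, Function('L')(Function('a')(-5), 13)), 2) = Pow(Add(Rational(6, 41), Add(Rational(2, 7), Mul(Rational(-1, 7), 13, Add(4, Mul(2, -5), Mul(2, Pow(-5, 2)))))), 2) = Pow(Add(Rational(6, 41), Add(Rational(2, 7), Mul(Rational(-1, 7), 13, Add(4, -10, Mul(2, 25))))), 2) = Pow(Add(Rational(6, 41), Add(Rational(2, 7), Mul(Rational(-1, 7), 13, Add(4, -10, 50)))), 2) = Pow(Add(Rational(6, 41), Add(Rational(2, 7), Mul(Rational(-1, 7), 13, 44))), 2) = Pow(Add(Rational(6, 41), Add(Rational(2, 7), Rational(-572, 7))), 2) = Pow(Add(Rational(6, 41), Rational(-570, 7)), 2) = Pow(Rational(-23328, 287), 2) = Rational(544195584, 82369)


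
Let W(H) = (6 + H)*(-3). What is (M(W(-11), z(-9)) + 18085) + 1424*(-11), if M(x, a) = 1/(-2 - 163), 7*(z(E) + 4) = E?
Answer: 399464/165 ≈ 2421.0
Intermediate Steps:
z(E) = -4 + E/7
W(H) = -18 - 3*H
M(x, a) = -1/165 (M(x, a) = 1/(-165) = -1/165)
(M(W(-11), z(-9)) + 18085) + 1424*(-11) = (-1/165 + 18085) + 1424*(-11) = 2984024/165 - 15664 = 399464/165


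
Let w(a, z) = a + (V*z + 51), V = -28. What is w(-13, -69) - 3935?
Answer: -1965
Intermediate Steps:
w(a, z) = 51 + a - 28*z (w(a, z) = a + (-28*z + 51) = a + (51 - 28*z) = 51 + a - 28*z)
w(-13, -69) - 3935 = (51 - 13 - 28*(-69)) - 3935 = (51 - 13 + 1932) - 3935 = 1970 - 3935 = -1965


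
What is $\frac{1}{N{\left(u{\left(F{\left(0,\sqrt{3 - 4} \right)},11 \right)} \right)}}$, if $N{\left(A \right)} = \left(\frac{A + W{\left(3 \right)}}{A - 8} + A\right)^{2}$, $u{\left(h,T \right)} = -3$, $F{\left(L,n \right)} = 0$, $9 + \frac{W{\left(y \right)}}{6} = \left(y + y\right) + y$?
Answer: $\frac{121}{900} \approx 0.13444$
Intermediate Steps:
$W{\left(y \right)} = -54 + 18 y$ ($W{\left(y \right)} = -54 + 6 \left(\left(y + y\right) + y\right) = -54 + 6 \left(2 y + y\right) = -54 + 6 \cdot 3 y = -54 + 18 y$)
$N{\left(A \right)} = \left(A + \frac{A}{-8 + A}\right)^{2}$ ($N{\left(A \right)} = \left(\frac{A + \left(-54 + 18 \cdot 3\right)}{A - 8} + A\right)^{2} = \left(\frac{A + \left(-54 + 54\right)}{-8 + A} + A\right)^{2} = \left(\frac{A + 0}{-8 + A} + A\right)^{2} = \left(\frac{A}{-8 + A} + A\right)^{2} = \left(A + \frac{A}{-8 + A}\right)^{2}$)
$\frac{1}{N{\left(u{\left(F{\left(0,\sqrt{3 - 4} \right)},11 \right)} \right)}} = \frac{1}{\left(-3\right)^{2} \frac{1}{\left(-8 - 3\right)^{2}} \left(-7 - 3\right)^{2}} = \frac{1}{9 \cdot \frac{1}{121} \left(-10\right)^{2}} = \frac{1}{9 \cdot \frac{1}{121} \cdot 100} = \frac{1}{\frac{900}{121}} = \frac{121}{900}$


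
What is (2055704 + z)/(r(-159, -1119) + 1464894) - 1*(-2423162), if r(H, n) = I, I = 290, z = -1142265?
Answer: 3550379105247/1465184 ≈ 2.4232e+6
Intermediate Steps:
r(H, n) = 290
(2055704 + z)/(r(-159, -1119) + 1464894) - 1*(-2423162) = (2055704 - 1142265)/(290 + 1464894) - 1*(-2423162) = 913439/1465184 + 2423162 = 3550379105247/1465184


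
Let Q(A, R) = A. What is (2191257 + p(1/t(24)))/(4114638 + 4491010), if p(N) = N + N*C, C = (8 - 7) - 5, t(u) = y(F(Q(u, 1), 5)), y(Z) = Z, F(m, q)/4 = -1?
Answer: 8765031/34422592 ≈ 0.25463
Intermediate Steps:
F(m, q) = -4 (F(m, q) = 4*(-1) = -4)
t(u) = -4
C = -4 (C = 1 - 5 = -4)
p(N) = -3*N (p(N) = N + N*(-4) = N - 4*N = -3*N)
(2191257 + p(1/t(24)))/(4114638 + 4491010) = (2191257 - 3/(-4))/(4114638 + 4491010) = (2191257 - 3*(-¼))/8605648 = (2191257 + ¾)*(1/8605648) = (8765031/4)*(1/8605648) = 8765031/34422592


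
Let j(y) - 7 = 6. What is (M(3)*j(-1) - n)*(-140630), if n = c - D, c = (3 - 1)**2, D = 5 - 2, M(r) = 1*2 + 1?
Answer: -5343940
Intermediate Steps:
M(r) = 3 (M(r) = 2 + 1 = 3)
j(y) = 13 (j(y) = 7 + 6 = 13)
D = 3
c = 4 (c = 2**2 = 4)
n = 1 (n = 4 - 1*3 = 4 - 3 = 1)
(M(3)*j(-1) - n)*(-140630) = (3*13 - 1*1)*(-140630) = (39 - 1)*(-140630) = 38*(-140630) = -5343940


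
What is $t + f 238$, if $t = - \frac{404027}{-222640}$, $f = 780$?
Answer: $\frac{41331293627}{222640} \approx 1.8564 \cdot 10^{5}$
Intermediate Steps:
$t = \frac{404027}{222640}$ ($t = \left(-404027\right) \left(- \frac{1}{222640}\right) = \frac{404027}{222640} \approx 1.8147$)
$t + f 238 = \frac{404027}{222640} + 780 \cdot 238 = \frac{404027}{222640} + 185640 = \frac{41331293627}{222640}$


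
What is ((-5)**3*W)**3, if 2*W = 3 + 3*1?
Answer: -52734375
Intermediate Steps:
W = 3 (W = (3 + 3*1)/2 = (3 + 3)/2 = (1/2)*6 = 3)
((-5)**3*W)**3 = ((-5)**3*3)**3 = (-125*3)**3 = (-375)**3 = -52734375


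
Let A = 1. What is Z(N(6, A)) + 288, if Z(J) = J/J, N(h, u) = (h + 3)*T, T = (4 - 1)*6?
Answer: 289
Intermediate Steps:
T = 18 (T = 3*6 = 18)
N(h, u) = 54 + 18*h (N(h, u) = (h + 3)*18 = (3 + h)*18 = 54 + 18*h)
Z(J) = 1
Z(N(6, A)) + 288 = 1 + 288 = 289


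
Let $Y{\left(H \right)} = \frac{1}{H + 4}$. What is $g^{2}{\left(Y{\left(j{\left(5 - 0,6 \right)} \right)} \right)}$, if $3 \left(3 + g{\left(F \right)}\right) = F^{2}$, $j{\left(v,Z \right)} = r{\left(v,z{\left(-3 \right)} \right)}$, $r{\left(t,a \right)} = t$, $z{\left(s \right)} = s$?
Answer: $\frac{529984}{59049} \approx 8.9753$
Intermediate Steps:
$j{\left(v,Z \right)} = v$
$Y{\left(H \right)} = \frac{1}{4 + H}$
$g{\left(F \right)} = -3 + \frac{F^{2}}{3}$
$g^{2}{\left(Y{\left(j{\left(5 - 0,6 \right)} \right)} \right)} = \left(-3 + \frac{\left(\frac{1}{4 + \left(5 - 0\right)}\right)^{2}}{3}\right)^{2} = \left(-3 + \frac{\left(\frac{1}{4 + \left(5 + 0\right)}\right)^{2}}{3}\right)^{2} = \left(-3 + \frac{\left(\frac{1}{4 + 5}\right)^{2}}{3}\right)^{2} = \left(-3 + \frac{\left(\frac{1}{9}\right)^{2}}{3}\right)^{2} = \left(-3 + \frac{1}{3 \cdot 81}\right)^{2} = \left(-3 + \frac{1}{3} \cdot \frac{1}{81}\right)^{2} = \left(-3 + \frac{1}{243}\right)^{2} = \left(- \frac{728}{243}\right)^{2} = \frac{529984}{59049}$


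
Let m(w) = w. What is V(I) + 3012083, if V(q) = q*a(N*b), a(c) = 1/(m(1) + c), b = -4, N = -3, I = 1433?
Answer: 39158512/13 ≈ 3.0122e+6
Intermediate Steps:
a(c) = 1/(1 + c)
V(q) = q/13 (V(q) = q/(1 - 3*(-4)) = q/(1 + 12) = q/13)
V(I) + 3012083 = (1/13)*1433 + 3012083 = 1433/13 + 3012083 = 39158512/13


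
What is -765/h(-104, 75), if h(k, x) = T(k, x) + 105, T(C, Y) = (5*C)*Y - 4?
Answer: 765/38899 ≈ 0.019666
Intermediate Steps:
T(C, Y) = -4 + 5*C*Y (T(C, Y) = 5*C*Y - 4 = -4 + 5*C*Y)
h(k, x) = 101 + 5*k*x (h(k, x) = (-4 + 5*k*x) + 105 = 101 + 5*k*x)
-765/h(-104, 75) = -765/(101 + 5*(-104)*75) = -765/(101 - 39000) = -765/(-38899) = -765*(-1/38899) = 765/38899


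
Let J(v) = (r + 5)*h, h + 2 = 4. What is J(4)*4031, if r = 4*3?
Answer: 137054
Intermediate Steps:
h = 2 (h = -2 + 4 = 2)
r = 12
J(v) = 34 (J(v) = (12 + 5)*2 = 17*2 = 34)
J(4)*4031 = 34*4031 = 137054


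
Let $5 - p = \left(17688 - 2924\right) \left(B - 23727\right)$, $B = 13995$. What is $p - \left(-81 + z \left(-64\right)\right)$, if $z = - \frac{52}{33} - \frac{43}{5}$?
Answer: $\frac{23707642654}{165} \approx 1.4368 \cdot 10^{8}$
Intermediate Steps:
$z = - \frac{1679}{165}$ ($z = \left(-52\right) \frac{1}{33} - \frac{43}{5} = - \frac{52}{33} - \frac{43}{5} = - \frac{1679}{165} \approx -10.176$)
$p = 143683253$ ($p = 5 - \left(17688 - 2924\right) \left(13995 - 23727\right) = 5 - 14764 \left(-9732\right) = 5 - -143683248 = 5 + 143683248 = 143683253$)
$p - \left(-81 + z \left(-64\right)\right) = 143683253 - \left(-81 - - \frac{107456}{165}\right) = 143683253 - \left(-81 + \frac{107456}{165}\right) = 143683253 - \frac{94091}{165} = \frac{23707642654}{165}$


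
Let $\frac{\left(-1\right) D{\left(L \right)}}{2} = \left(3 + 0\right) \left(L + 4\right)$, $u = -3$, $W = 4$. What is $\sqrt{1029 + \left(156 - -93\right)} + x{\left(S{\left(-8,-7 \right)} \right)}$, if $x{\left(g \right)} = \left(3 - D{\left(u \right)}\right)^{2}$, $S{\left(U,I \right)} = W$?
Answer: $81 + 3 \sqrt{142} \approx 116.75$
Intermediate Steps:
$D{\left(L \right)} = -24 - 6 L$ ($D{\left(L \right)} = - 2 \left(3 + 0\right) \left(L + 4\right) = - 2 \cdot 3 \left(4 + L\right) = - 2 \left(12 + 3 L\right) = -24 - 6 L$)
$S{\left(U,I \right)} = 4$
$x{\left(g \right)} = 81$ ($x{\left(g \right)} = \left(3 - \left(-24 - -18\right)\right)^{2} = \left(3 - \left(-24 + 18\right)\right)^{2} = \left(3 - -6\right)^{2} = \left(3 + 6\right)^{2} = 9^{2} = 81$)
$\sqrt{1029 + \left(156 - -93\right)} + x{\left(S{\left(-8,-7 \right)} \right)} = \sqrt{1029 + \left(156 - -93\right)} + 81 = \sqrt{1029 + \left(156 + 93\right)} + 81 = \sqrt{1029 + 249} + 81 = \sqrt{1278} + 81 = 3 \sqrt{142} + 81 = 81 + 3 \sqrt{142}$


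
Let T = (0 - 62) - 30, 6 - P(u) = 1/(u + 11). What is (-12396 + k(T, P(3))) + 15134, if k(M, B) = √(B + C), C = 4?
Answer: 2738 + √1946/14 ≈ 2741.2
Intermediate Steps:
P(u) = 6 - 1/(11 + u) (P(u) = 6 - 1/(u + 11) = 6 - 1/(11 + u))
T = -92 (T = -62 - 30 = -92)
k(M, B) = √(4 + B) (k(M, B) = √(B + 4) = √(4 + B))
(-12396 + k(T, P(3))) + 15134 = (-12396 + √(4 + (65 + 6*3)/(11 + 3))) + 15134 = (-12396 + √(4 + (65 + 18)/14)) + 15134 = (-12396 + √(4 + (1/14)*83)) + 15134 = (-12396 + √(4 + 83/14)) + 15134 = (-12396 + √(139/14)) + 15134 = (-12396 + √1946/14) + 15134 = 2738 + √1946/14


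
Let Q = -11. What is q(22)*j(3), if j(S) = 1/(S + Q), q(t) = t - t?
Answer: 0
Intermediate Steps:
q(t) = 0
j(S) = 1/(-11 + S) (j(S) = 1/(S - 11) = 1/(-11 + S))
q(22)*j(3) = 0/(-11 + 3) = 0/(-8) = 0*(-⅛) = 0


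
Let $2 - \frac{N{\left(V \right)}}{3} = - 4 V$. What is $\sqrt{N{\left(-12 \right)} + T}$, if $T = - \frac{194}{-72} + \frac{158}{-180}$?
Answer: $\frac{i \sqrt{122565}}{30} \approx 11.67 i$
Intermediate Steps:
$N{\left(V \right)} = 6 + 12 V$ ($N{\left(V \right)} = 6 - 3 \left(- 4 V\right) = 6 + 12 V$)
$T = \frac{109}{60}$ ($T = \left(-194\right) \left(- \frac{1}{72}\right) + 158 \left(- \frac{1}{180}\right) = \frac{97}{36} - \frac{79}{90} = \frac{109}{60} \approx 1.8167$)
$\sqrt{N{\left(-12 \right)} + T} = \sqrt{\left(6 + 12 \left(-12\right)\right) + \frac{109}{60}} = \sqrt{\left(6 - 144\right) + \frac{109}{60}} = \sqrt{-138 + \frac{109}{60}} = \sqrt{- \frac{8171}{60}} = \frac{i \sqrt{122565}}{30}$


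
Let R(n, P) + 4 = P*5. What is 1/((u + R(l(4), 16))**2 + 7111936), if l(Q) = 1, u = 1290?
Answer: 1/8977892 ≈ 1.1138e-7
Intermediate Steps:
R(n, P) = -4 + 5*P (R(n, P) = -4 + P*5 = -4 + 5*P)
1/((u + R(l(4), 16))**2 + 7111936) = 1/((1290 + (-4 + 5*16))**2 + 7111936) = 1/((1290 + (-4 + 80))**2 + 7111936) = 1/((1290 + 76)**2 + 7111936) = 1/(1366**2 + 7111936) = 1/(1865956 + 7111936) = 1/8977892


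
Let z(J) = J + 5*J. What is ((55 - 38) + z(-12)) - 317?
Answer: -372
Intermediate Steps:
z(J) = 6*J
((55 - 38) + z(-12)) - 317 = ((55 - 38) + 6*(-12)) - 317 = (17 - 72) - 317 = -55 - 317 = -372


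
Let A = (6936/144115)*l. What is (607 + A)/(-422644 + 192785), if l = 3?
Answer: -87498613/33126129785 ≈ -0.0026414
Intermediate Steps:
A = 20808/144115 (A = (6936/144115)*3 = 20808/144115 ≈ 0.14438)
(607 + A)/(-422644 + 192785) = (607 + 20808/144115)/(-422644 + 192785) = (87498613/144115)/(-229859) = (87498613/144115)*(-1/229859) = -87498613/33126129785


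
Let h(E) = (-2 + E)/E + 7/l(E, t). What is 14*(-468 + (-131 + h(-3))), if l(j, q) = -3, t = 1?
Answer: -25186/3 ≈ -8395.3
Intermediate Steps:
h(E) = -7/3 + (-2 + E)/E (h(E) = (-2 + E)/E + 7/(-3) = (-2 + E)/E + 7*(-⅓) = (-2 + E)/E - 7/3 = -7/3 + (-2 + E)/E)
14*(-468 + (-131 + h(-3))) = 14*(-468 + (-131 + (-4/3 - 2/(-3)))) = 14*(-468 + (-131 + (-4/3 - 2*(-⅓)))) = 14*(-468 + (-131 + (-4/3 + ⅔))) = 14*(-468 + (-131 - ⅔)) = 14*(-468 - 395/3) = 14*(-1799/3) = -25186/3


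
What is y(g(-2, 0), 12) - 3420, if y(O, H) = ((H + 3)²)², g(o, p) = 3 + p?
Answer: 47205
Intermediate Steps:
y(O, H) = (3 + H)⁴ (y(O, H) = ((3 + H)²)² = (3 + H)⁴)
y(g(-2, 0), 12) - 3420 = (3 + 12)⁴ - 3420 = 15⁴ - 3420 = 50625 - 3420 = 47205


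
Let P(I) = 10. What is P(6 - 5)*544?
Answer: 5440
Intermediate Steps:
P(6 - 5)*544 = 10*544 = 5440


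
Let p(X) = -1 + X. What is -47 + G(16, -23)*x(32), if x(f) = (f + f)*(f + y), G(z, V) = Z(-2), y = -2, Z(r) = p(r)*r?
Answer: 11473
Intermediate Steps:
Z(r) = r*(-1 + r) (Z(r) = (-1 + r)*r = r*(-1 + r))
G(z, V) = 6 (G(z, V) = -2*(-1 - 2) = -2*(-3) = 6)
x(f) = 2*f*(-2 + f) (x(f) = (f + f)*(f - 2) = (2*f)*(-2 + f) = 2*f*(-2 + f))
-47 + G(16, -23)*x(32) = -47 + 6*(2*32*(-2 + 32)) = -47 + 6*(2*32*30) = -47 + 6*1920 = -47 + 11520 = 11473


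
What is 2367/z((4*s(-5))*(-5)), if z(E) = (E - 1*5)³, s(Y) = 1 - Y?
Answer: -2367/1953125 ≈ -0.0012119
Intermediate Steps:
z(E) = (-5 + E)³ (z(E) = (E - 5)³ = (-5 + E)³)
2367/z((4*s(-5))*(-5)) = 2367/((-5 + (4*(1 - 1*(-5)))*(-5))³) = 2367/((-5 + (4*(1 + 5))*(-5))³) = 2367/((-5 + (4*6)*(-5))³) = 2367/((-5 + 24*(-5))³) = 2367/((-5 - 120)³) = 2367/((-125)³) = 2367/(-1953125) = 2367*(-1/1953125) = -2367/1953125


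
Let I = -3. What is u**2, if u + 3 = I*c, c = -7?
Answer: 324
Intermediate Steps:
u = 18 (u = -3 - 3*(-7) = -3 + 21 = 18)
u**2 = 18**2 = 324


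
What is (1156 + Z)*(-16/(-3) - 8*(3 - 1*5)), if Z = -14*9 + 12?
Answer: 66688/3 ≈ 22229.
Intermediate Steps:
Z = -114 (Z = -126 + 12 = -114)
(1156 + Z)*(-16/(-3) - 8*(3 - 1*5)) = (1156 - 114)*(-16/(-3) - 8*(3 - 1*5)) = 1042*(-16*(-1/3) - 8*(3 - 5)) = 1042*(16/3 - 8*(-2)) = 1042*(16/3 + 16) = 1042*(64/3) = 66688/3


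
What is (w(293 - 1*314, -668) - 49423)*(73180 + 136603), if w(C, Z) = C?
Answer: -10372510652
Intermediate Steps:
(w(293 - 1*314, -668) - 49423)*(73180 + 136603) = ((293 - 1*314) - 49423)*(73180 + 136603) = ((293 - 314) - 49423)*209783 = (-21 - 49423)*209783 = -49444*209783 = -10372510652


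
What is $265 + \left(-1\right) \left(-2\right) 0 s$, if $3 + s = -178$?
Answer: $265$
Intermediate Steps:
$s = -181$ ($s = -3 - 178 = -181$)
$265 + \left(-1\right) \left(-2\right) 0 s = 265 + \left(-1\right) \left(-2\right) 0 \left(-181\right) = 265 + 2 \cdot 0 \left(-181\right) = 265 + 0 \left(-181\right) = 265 + 0 = 265$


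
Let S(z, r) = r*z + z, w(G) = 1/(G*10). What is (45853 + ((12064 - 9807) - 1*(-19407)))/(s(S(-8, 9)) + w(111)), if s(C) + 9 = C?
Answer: -74943870/98789 ≈ -758.63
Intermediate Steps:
w(G) = 1/(10*G)
S(z, r) = z + r*z
s(C) = -9 + C
(45853 + ((12064 - 9807) - 1*(-19407)))/(s(S(-8, 9)) + w(111)) = (45853 + ((12064 - 9807) - 1*(-19407)))/((-9 - 8*(1 + 9)) + (⅒)/111) = (45853 + (2257 + 19407))/((-9 - 8*10) + (⅒)*(1/111)) = (45853 + 21664)/((-9 - 80) + 1/1110) = 67517/(-89 + 1/1110) = 67517/(-98789/1110) = 67517*(-1110/98789) = -74943870/98789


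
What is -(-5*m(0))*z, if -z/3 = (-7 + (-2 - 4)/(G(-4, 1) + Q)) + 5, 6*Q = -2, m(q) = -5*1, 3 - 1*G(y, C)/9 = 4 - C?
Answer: 1200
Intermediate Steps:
G(y, C) = -9 + 9*C (G(y, C) = 27 - 9*(4 - C) = 27 + (-36 + 9*C) = -9 + 9*C)
m(q) = -5
Q = -1/3 (Q = (1/6)*(-2) = -1/3 ≈ -0.33333)
z = -48 (z = -3*((-7 + (-2 - 4)/((-9 + 9*1) - 1/3)) + 5) = -3*((-7 - 6/((-9 + 9) - 1/3)) + 5) = -3*((-7 - 6/(0 - 1/3)) + 5) = -3*((-7 - 6/(-1/3)) + 5) = -3*((-7 - 6*(-3)) + 5) = -3*((-7 + 18) + 5) = -3*(11 + 5) = -3*16 = -48)
-(-5*m(0))*z = -(-5*(-5))*(-48) = -25*(-48) = -1*(-1200) = 1200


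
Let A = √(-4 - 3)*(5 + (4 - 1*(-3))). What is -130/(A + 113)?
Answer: -14690/13777 + 1560*I*√7/13777 ≈ -1.0663 + 0.29958*I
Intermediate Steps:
A = 12*I*√7 (A = √(-7)*(5 + (4 + 3)) = (I*√7)*(5 + 7) = (I*√7)*12 = 12*I*√7 ≈ 31.749*I)
-130/(A + 113) = -130/(12*I*√7 + 113) = -130/(113 + 12*I*√7)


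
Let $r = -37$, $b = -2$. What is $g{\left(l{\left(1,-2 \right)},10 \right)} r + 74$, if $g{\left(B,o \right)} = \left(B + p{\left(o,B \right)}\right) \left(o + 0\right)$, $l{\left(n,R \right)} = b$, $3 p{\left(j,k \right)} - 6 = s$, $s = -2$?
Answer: $\frac{962}{3} \approx 320.67$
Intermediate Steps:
$p{\left(j,k \right)} = \frac{4}{3}$ ($p{\left(j,k \right)} = 2 + \frac{1}{3} \left(-2\right) = 2 - \frac{2}{3} = \frac{4}{3}$)
$l{\left(n,R \right)} = -2$
$g{\left(B,o \right)} = o \left(\frac{4}{3} + B\right)$ ($g{\left(B,o \right)} = \left(B + \frac{4}{3}\right) \left(o + 0\right) = \left(\frac{4}{3} + B\right) o = o \left(\frac{4}{3} + B\right)$)
$g{\left(l{\left(1,-2 \right)},10 \right)} r + 74 = \frac{1}{3} \cdot 10 \left(4 + 3 \left(-2\right)\right) \left(-37\right) + 74 = \frac{1}{3} \cdot 10 \left(4 - 6\right) \left(-37\right) + 74 = \frac{1}{3} \cdot 10 \left(-2\right) \left(-37\right) + 74 = \left(- \frac{20}{3}\right) \left(-37\right) + 74 = \frac{740}{3} + 74 = \frac{962}{3}$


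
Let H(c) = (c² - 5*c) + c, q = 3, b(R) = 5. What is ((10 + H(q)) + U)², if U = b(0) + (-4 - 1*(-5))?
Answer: 169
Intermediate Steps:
H(c) = c² - 4*c
U = 6 (U = 5 + (-4 - 1*(-5)) = 5 + (-4 + 5) = 5 + 1 = 6)
((10 + H(q)) + U)² = ((10 + 3*(-4 + 3)) + 6)² = ((10 + 3*(-1)) + 6)² = ((10 - 3) + 6)² = (7 + 6)² = 13² = 169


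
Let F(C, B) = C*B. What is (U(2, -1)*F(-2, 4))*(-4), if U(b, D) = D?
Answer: -32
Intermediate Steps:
F(C, B) = B*C
(U(2, -1)*F(-2, 4))*(-4) = -4*(-2)*(-4) = -1*(-8)*(-4) = 8*(-4) = -32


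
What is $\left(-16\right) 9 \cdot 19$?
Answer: $-2736$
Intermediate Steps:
$\left(-16\right) 9 \cdot 19 = \left(-144\right) 19 = -2736$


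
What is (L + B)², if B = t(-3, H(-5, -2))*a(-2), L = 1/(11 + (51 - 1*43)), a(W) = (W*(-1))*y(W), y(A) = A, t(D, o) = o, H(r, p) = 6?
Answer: 207025/361 ≈ 573.48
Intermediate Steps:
a(W) = -W² (a(W) = (W*(-1))*W = (-W)*W = -W²)
L = 1/19 (L = 1/(11 + (51 - 43)) = 1/(11 + 8) = 1/19 ≈ 0.052632)
B = -24 (B = 6*(-1*(-2)²) = 6*(-1*4) = 6*(-4) = -24)
(L + B)² = (1/19 - 24)² = (-455/19)² = 207025/361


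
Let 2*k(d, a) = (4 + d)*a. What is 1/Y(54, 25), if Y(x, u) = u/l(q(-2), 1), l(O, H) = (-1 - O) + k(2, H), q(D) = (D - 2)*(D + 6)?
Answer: 18/25 ≈ 0.72000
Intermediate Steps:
k(d, a) = a*(4 + d)/2 (k(d, a) = ((4 + d)*a)/2 = (a*(4 + d))/2 = a*(4 + d)/2)
q(D) = (-2 + D)*(6 + D)
l(O, H) = -1 - O + 3*H (l(O, H) = (-1 - O) + H*(4 + 2)/2 = (-1 - O) + (1/2)*H*6 = (-1 - O) + 3*H = -1 - O + 3*H)
Y(x, u) = u/18 (Y(x, u) = u/(-1 - (-12 + (-2)**2 + 4*(-2)) + 3*1) = u/(-1 - (-12 + 4 - 8) + 3) = u/(-1 - 1*(-16) + 3) = u/(-1 + 16 + 3) = u/18)
1/Y(54, 25) = 1/((1/18)*25) = 1/(25/18) = 18/25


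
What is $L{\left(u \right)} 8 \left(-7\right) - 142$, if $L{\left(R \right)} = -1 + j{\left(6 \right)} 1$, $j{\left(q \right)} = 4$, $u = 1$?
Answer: $-310$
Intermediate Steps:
$L{\left(R \right)} = 3$ ($L{\left(R \right)} = -1 + 4 \cdot 1 = -1 + 4 = 3$)
$L{\left(u \right)} 8 \left(-7\right) - 142 = 3 \cdot 8 \left(-7\right) - 142 = 24 \left(-7\right) - 142 = -168 - 142 = -310$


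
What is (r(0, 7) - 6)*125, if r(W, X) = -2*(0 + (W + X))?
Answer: -2500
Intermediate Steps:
r(W, X) = -2*W - 2*X (r(W, X) = -2*(W + X) = -2*W - 2*X)
(r(0, 7) - 6)*125 = ((-2*0 - 2*7) - 6)*125 = ((0 - 14) - 6)*125 = (-14 - 6)*125 = -20*125 = -2500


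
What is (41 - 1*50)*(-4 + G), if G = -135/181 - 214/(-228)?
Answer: 235677/6878 ≈ 34.265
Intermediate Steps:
G = 3977/20634 (G = -135*1/181 - 214*(-1/228) = -135/181 + 107/114 = 3977/20634 ≈ 0.19274)
(41 - 1*50)*(-4 + G) = (41 - 1*50)*(-4 + 3977/20634) = (41 - 50)*(-78559/20634) = -9*(-78559/20634) = 235677/6878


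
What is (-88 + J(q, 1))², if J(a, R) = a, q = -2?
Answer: 8100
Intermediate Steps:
(-88 + J(q, 1))² = (-88 - 2)² = (-90)² = 8100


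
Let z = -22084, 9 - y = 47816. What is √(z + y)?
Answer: I*√69891 ≈ 264.37*I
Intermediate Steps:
y = -47807 (y = 9 - 1*47816 = 9 - 47816 = -47807)
√(z + y) = √(-22084 - 47807) = √(-69891) = I*√69891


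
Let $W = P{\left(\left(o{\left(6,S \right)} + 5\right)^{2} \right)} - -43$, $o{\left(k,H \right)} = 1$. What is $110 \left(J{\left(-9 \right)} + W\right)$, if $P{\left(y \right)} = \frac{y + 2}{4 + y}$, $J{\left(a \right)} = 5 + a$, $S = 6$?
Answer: $\frac{8789}{2} \approx 4394.5$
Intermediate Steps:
$P{\left(y \right)} = \frac{2 + y}{4 + y}$
$W = \frac{879}{20}$ ($W = \frac{2 + \left(1 + 5\right)^{2}}{4 + \left(1 + 5\right)^{2}} - -43 = \frac{2 + 6^{2}}{4 + 6^{2}} + 43 = \frac{2 + 36}{4 + 36} + 43 = \frac{1}{40} \cdot 38 + 43 = \frac{19}{20} + 43 = \frac{879}{20} \approx 43.95$)
$110 \left(J{\left(-9 \right)} + W\right) = 110 \left(\left(5 - 9\right) + \frac{879}{20}\right) = 110 \left(-4 + \frac{879}{20}\right) = 110 \cdot \frac{799}{20} = \frac{8789}{2}$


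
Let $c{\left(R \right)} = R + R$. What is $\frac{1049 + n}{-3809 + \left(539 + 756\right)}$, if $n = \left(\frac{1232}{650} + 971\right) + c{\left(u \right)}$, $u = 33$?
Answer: $- \frac{339283}{408525} \approx -0.83051$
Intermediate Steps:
$c{\left(R \right)} = 2 R$
$n = \frac{337641}{325}$ ($n = \left(\frac{1232}{650} + 971\right) + 2 \cdot 33 = \left(1232 \cdot \frac{1}{650} + 971\right) + 66 = \left(\frac{616}{325} + 971\right) + 66 = \frac{316191}{325} + 66 = \frac{337641}{325} \approx 1038.9$)
$\frac{1049 + n}{-3809 + \left(539 + 756\right)} = \frac{1049 + \frac{337641}{325}}{-3809 + \left(539 + 756\right)} = \frac{678566}{325 \left(-3809 + 1295\right)} = \frac{678566}{325 \left(-2514\right)} = \frac{678566}{325} \left(- \frac{1}{2514}\right) = - \frac{339283}{408525}$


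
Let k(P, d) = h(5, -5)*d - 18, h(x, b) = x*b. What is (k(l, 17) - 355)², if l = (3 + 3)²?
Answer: 636804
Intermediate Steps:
h(x, b) = b*x
l = 36 (l = 6² = 36)
k(P, d) = -18 - 25*d (k(P, d) = (-5*5)*d - 18 = -25*d - 18 = -18 - 25*d)
(k(l, 17) - 355)² = ((-18 - 25*17) - 355)² = ((-18 - 425) - 355)² = (-443 - 355)² = (-798)² = 636804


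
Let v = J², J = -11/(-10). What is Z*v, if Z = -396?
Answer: -11979/25 ≈ -479.16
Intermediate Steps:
J = 11/10 (J = -11*(-⅒) = 11/10 ≈ 1.1000)
v = 121/100 (v = (11/10)² = 121/100 ≈ 1.2100)
Z*v = -396*121/100 = -11979/25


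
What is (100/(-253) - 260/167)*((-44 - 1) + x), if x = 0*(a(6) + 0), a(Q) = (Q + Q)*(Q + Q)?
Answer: 3711600/42251 ≈ 87.846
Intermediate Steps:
a(Q) = 4*Q² (a(Q) = (2*Q)*(2*Q) = 4*Q²)
x = 0 (x = 0*(4*6² + 0) = 0*(4*36 + 0) = 0*(144 + 0) = 0*144 = 0)
(100/(-253) - 260/167)*((-44 - 1) + x) = (100/(-253) - 260/167)*((-44 - 1) + 0) = (100*(-1/253) - 260*1/167)*(-45 + 0) = (-100/253 - 260/167)*(-45) = -82480/42251*(-45) = 3711600/42251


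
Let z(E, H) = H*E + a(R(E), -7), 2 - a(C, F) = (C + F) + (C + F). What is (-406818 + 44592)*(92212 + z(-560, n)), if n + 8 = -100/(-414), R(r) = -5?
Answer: -2413949648492/69 ≈ -3.4985e+10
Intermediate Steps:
n = -1606/207 (n = -8 - 100/(-414) = -8 - 100*(-1/414) = -8 + 50/207 = -1606/207 ≈ -7.7585)
a(C, F) = 2 - 2*C - 2*F (a(C, F) = 2 - ((C + F) + (C + F)) = 2 - (2*C + 2*F) = 2 + (-2*C - 2*F) = 2 - 2*C - 2*F)
z(E, H) = 26 + E*H (z(E, H) = H*E + (2 - 2*(-5) - 2*(-7)) = E*H + (2 + 10 + 14) = E*H + 26 = 26 + E*H)
(-406818 + 44592)*(92212 + z(-560, n)) = (-406818 + 44592)*(92212 + (26 - 560*(-1606/207))) = -362226*(92212 + (26 + 899360/207)) = -362226*(92212 + 904742/207) = -362226*19992626/207 = -2413949648492/69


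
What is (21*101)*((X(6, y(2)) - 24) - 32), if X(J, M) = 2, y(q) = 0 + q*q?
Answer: -114534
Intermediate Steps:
y(q) = q² (y(q) = 0 + q² = q²)
(21*101)*((X(6, y(2)) - 24) - 32) = (21*101)*((2 - 24) - 32) = 2121*(-22 - 32) = 2121*(-54) = -114534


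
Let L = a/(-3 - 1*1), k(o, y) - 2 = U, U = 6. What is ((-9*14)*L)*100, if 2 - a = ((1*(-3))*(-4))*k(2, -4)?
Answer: -296100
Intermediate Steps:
k(o, y) = 8 (k(o, y) = 2 + 6 = 8)
a = -94 (a = 2 - (1*(-3))*(-4)*8 = 2 - (-3*(-4))*8 = 2 - 12*8 = 2 - 1*96 = 2 - 96 = -94)
L = 47/2 (L = -94/(-3 - 1*1) = -94/(-3 - 1) = -94/(-4) = -94*(-¼) = 47/2 ≈ 23.500)
((-9*14)*L)*100 = (-9*14*(47/2))*100 = -126*47/2*100 = -2961*100 = -296100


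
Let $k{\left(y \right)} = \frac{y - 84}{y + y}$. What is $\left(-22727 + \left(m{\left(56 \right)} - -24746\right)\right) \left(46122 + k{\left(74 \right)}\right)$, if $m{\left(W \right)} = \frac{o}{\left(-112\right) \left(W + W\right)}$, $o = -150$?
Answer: $\frac{43219939613589}{464128} \approx 9.3121 \cdot 10^{7}$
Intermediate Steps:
$k{\left(y \right)} = \frac{-84 + y}{2 y}$
$m{\left(W \right)} = \frac{75}{112 W}$ ($m{\left(W \right)} = - \frac{150}{\left(-112\right) \left(W + W\right)} = - \frac{150}{\left(-112\right) 2 W} = - \frac{150}{\left(-224\right) W} = - 150 \left(- \frac{1}{224 W}\right) = \frac{75}{112 W}$)
$\left(-22727 + \left(m{\left(56 \right)} - -24746\right)\right) \left(46122 + k{\left(74 \right)}\right) = \left(-22727 + \left(\frac{75}{112 \cdot 56} - -24746\right)\right) \left(46122 + \frac{-84 + 74}{2 \cdot 74}\right) = \left(-22727 + \left(\frac{75}{112} \cdot \frac{1}{56} + 24746\right)\right) \left(46122 + \frac{1}{2} \cdot \frac{1}{74} \left(-10\right)\right) = \left(-22727 + \left(\frac{75}{6272} + 24746\right)\right) \left(46122 - \frac{5}{74}\right) = \left(-22727 + \frac{155206987}{6272}\right) \frac{3413023}{74} = \frac{12663243}{6272} \cdot \frac{3413023}{74} = \frac{43219939613589}{464128}$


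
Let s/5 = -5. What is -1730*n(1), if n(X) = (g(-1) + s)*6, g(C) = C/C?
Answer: 249120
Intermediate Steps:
s = -25 (s = 5*(-5) = -25)
g(C) = 1
n(X) = -144 (n(X) = (1 - 25)*6 = -24*6 = -144)
-1730*n(1) = -1730*(-144) = 249120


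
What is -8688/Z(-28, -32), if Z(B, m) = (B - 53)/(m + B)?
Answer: -57920/9 ≈ -6435.6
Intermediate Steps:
Z(B, m) = (-53 + B)/(B + m)
-8688/Z(-28, -32) = -8688*(-28 - 32)/(-53 - 28) = -8688/(-81/(-60)) = -8688/((-1/60*(-81))) = -8688/27/20 = -8688*20/27 = -57920/9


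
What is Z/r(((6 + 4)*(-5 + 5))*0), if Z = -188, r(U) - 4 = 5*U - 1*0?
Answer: -47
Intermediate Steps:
r(U) = 4 + 5*U (r(U) = 4 + (5*U - 1*0) = 4 + (5*U + 0) = 4 + 5*U)
Z/r(((6 + 4)*(-5 + 5))*0) = -188/(4 + 5*(((6 + 4)*(-5 + 5))*0)) = -188/(4 + 5*((10*0)*0)) = -188/(4 + 5*(0*0)) = -188/(4 + 5*0) = -188/(4 + 0) = -188/4 = -188*¼ = -47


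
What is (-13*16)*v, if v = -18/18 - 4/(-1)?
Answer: -624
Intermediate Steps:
v = 3 (v = -18*1/18 - 4*(-1) = -1 + 4 = 3)
(-13*16)*v = -13*16*3 = -208*3 = -624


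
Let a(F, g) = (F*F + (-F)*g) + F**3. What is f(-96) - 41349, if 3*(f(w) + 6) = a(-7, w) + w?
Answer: -41709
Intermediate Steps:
a(F, g) = F**2 + F**3 - F*g (a(F, g) = (F**2 - F*g) + F**3 = F**2 + F**3 - F*g)
f(w) = -104 + 8*w/3 (f(w) = -6 + (-7*(-7 + (-7)**2 - w) + w)/3 = -6 + (-7*(-7 + 49 - w) + w)/3 = -6 + (-7*(42 - w) + w)/3 = -6 + ((-294 + 7*w) + w)/3 = -6 + (-294 + 8*w)/3 = -6 + (-98 + 8*w/3) = -104 + 8*w/3)
f(-96) - 41349 = (-104 + (8/3)*(-96)) - 41349 = (-104 - 256) - 41349 = -360 - 41349 = -41709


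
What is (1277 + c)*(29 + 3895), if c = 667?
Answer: 7628256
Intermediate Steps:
(1277 + c)*(29 + 3895) = (1277 + 667)*(29 + 3895) = 1944*3924 = 7628256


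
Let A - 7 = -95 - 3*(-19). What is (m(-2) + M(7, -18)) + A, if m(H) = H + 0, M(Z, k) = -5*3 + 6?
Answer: -42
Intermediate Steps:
M(Z, k) = -9 (M(Z, k) = -15 + 6 = -9)
m(H) = H
A = -31 (A = 7 + (-95 - 3*(-19)) = 7 + (-95 + 57) = 7 - 38 = -31)
(m(-2) + M(7, -18)) + A = (-2 - 9) - 31 = -11 - 31 = -42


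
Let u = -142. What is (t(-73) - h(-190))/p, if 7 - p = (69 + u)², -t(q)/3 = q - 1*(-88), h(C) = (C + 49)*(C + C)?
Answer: 17875/1774 ≈ 10.076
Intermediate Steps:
h(C) = 2*C*(49 + C) (h(C) = (49 + C)*(2*C) = 2*C*(49 + C))
t(q) = -264 - 3*q (t(q) = -3*(q - 1*(-88)) = -3*(q + 88) = -3*(88 + q) = -264 - 3*q)
p = -5322 (p = 7 - (69 - 142)² = 7 - 1*(-73)² = 7 - 1*5329 = 7 - 5329 = -5322)
(t(-73) - h(-190))/p = ((-264 - 3*(-73)) - 2*(-190)*(49 - 190))/(-5322) = ((-264 + 219) - 2*(-190)*(-141))*(-1/5322) = (-45 - 1*53580)*(-1/5322) = (-45 - 53580)*(-1/5322) = -53625*(-1/5322) = 17875/1774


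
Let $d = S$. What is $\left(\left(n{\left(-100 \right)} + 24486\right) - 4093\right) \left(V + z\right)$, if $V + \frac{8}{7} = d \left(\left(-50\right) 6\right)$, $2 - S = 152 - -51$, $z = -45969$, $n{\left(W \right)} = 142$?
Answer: $\frac{2059845315}{7} \approx 2.9426 \cdot 10^{8}$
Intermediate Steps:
$S = -201$ ($S = 2 - \left(152 - -51\right) = 2 - \left(152 + 51\right) = 2 - 203 = -201$)
$d = -201$
$V = \frac{422092}{7}$ ($V = - \frac{8}{7} - 201 \left(\left(-50\right) 6\right) = - \frac{8}{7} - -60300 = - \frac{8}{7} + 60300 = \frac{422092}{7} \approx 60299.0$)
$\left(\left(n{\left(-100 \right)} + 24486\right) - 4093\right) \left(V + z\right) = \left(\left(142 + 24486\right) - 4093\right) \left(\frac{422092}{7} - 45969\right) = \left(24628 - 4093\right) \frac{100309}{7} = 20535 \cdot \frac{100309}{7} = \frac{2059845315}{7}$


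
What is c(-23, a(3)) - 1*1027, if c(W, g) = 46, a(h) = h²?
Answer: -981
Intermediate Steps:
c(-23, a(3)) - 1*1027 = 46 - 1*1027 = 46 - 1027 = -981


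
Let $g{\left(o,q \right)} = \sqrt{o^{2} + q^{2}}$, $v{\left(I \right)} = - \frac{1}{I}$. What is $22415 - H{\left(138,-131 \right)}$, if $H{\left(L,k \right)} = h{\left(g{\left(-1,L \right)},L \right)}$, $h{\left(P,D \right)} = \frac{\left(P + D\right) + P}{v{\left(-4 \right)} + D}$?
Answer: $\frac{12394943}{553} - \frac{8 \sqrt{19045}}{553} \approx 22412.0$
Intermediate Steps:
$h{\left(P,D \right)} = \frac{D + 2 P}{\frac{1}{4} + D}$ ($h{\left(P,D \right)} = \frac{\left(P + D\right) + P}{- \frac{1}{-4} + D} = \frac{\left(D + P\right) + P}{\left(-1\right) \left(- \frac{1}{4}\right) + D} = \frac{D + 2 P}{\frac{1}{4} + D}$)
$H{\left(L,k \right)} = \frac{4 \left(L + 2 \sqrt{1 + L^{2}}\right)}{1 + 4 L}$ ($H{\left(L,k \right)} = \frac{4 \left(L + 2 \sqrt{\left(-1\right)^{2} + L^{2}}\right)}{1 + 4 L} = \frac{4 \left(L + 2 \sqrt{1 + L^{2}}\right)}{1 + 4 L}$)
$22415 - H{\left(138,-131 \right)} = 22415 - \frac{4 \left(138 + 2 \sqrt{1 + 138^{2}}\right)}{1 + 4 \cdot 138} = 22415 - \frac{4 \left(138 + 2 \sqrt{1 + 19044}\right)}{1 + 552} = 22415 - \frac{4 \left(138 + 2 \sqrt{19045}\right)}{553} = 22415 - 4 \cdot \frac{1}{553} \left(138 + 2 \sqrt{19045}\right) = 22415 - \left(\frac{552}{553} + \frac{8 \sqrt{19045}}{553}\right) = \frac{12394943}{553} - \frac{8 \sqrt{19045}}{553}$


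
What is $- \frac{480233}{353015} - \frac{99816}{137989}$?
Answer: $- \frac{7807955129}{3747091295} \approx -2.0837$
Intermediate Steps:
$- \frac{480233}{353015} - \frac{99816}{137989} = \left(-480233\right) \frac{1}{353015} - \frac{99816}{137989} = - \frac{36941}{27155} - \frac{99816}{137989} = - \frac{7807955129}{3747091295}$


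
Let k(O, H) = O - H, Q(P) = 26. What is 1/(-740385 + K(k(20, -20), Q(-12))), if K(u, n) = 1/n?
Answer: -26/19250009 ≈ -1.3506e-6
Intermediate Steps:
1/(-740385 + K(k(20, -20), Q(-12))) = 1/(-740385 + 1/26) = 1/(-19250009/26) = -26/19250009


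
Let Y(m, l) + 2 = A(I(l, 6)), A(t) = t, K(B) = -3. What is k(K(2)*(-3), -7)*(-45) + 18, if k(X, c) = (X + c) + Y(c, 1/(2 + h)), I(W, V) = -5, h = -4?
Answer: 243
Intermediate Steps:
Y(m, l) = -7 (Y(m, l) = -2 - 5 = -7)
k(X, c) = -7 + X + c (k(X, c) = (X + c) - 7 = -7 + X + c)
k(K(2)*(-3), -7)*(-45) + 18 = (-7 - 3*(-3) - 7)*(-45) + 18 = (-7 + 9 - 7)*(-45) + 18 = -5*(-45) + 18 = 225 + 18 = 243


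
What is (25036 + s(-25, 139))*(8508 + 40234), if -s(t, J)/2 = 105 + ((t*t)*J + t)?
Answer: -7256416508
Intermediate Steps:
s(t, J) = -210 - 2*t - 2*J*t² (s(t, J) = -2*(105 + ((t*t)*J + t)) = -2*(105 + (t²*J + t)) = -2*(105 + (J*t² + t)) = -2*(105 + (t + J*t²)) = -2*(105 + t + J*t²) = -210 - 2*t - 2*J*t²)
(25036 + s(-25, 139))*(8508 + 40234) = (25036 + (-210 - 2*(-25) - 2*139*(-25)²))*(8508 + 40234) = (25036 + (-210 + 50 - 2*139*625))*48742 = (25036 + (-210 + 50 - 173750))*48742 = (25036 - 173910)*48742 = -148874*48742 = -7256416508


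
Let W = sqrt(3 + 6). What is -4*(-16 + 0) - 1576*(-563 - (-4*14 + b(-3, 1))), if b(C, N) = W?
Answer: 803824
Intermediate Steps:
W = 3 (W = sqrt(9) = 3)
b(C, N) = 3
-4*(-16 + 0) - 1576*(-563 - (-4*14 + b(-3, 1))) = -4*(-16 + 0) - 1576*(-563 - (-4*14 + 3)) = -4*(-16) - 1576*(-563 - (-56 + 3)) = 64 - 1576*(-563 - 1*(-53)) = 64 - 1576*(-563 + 53) = 64 - 1576*(-510) = 64 + 803760 = 803824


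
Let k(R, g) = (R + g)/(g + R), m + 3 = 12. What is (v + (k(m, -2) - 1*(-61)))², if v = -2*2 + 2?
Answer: 3600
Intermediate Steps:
m = 9 (m = -3 + 12 = 9)
k(R, g) = 1 (k(R, g) = (R + g)/(R + g) = 1)
v = -2 (v = -4 + 2 = -2)
(v + (k(m, -2) - 1*(-61)))² = (-2 + (1 - 1*(-61)))² = (-2 + (1 + 61))² = (-2 + 62)² = 60² = 3600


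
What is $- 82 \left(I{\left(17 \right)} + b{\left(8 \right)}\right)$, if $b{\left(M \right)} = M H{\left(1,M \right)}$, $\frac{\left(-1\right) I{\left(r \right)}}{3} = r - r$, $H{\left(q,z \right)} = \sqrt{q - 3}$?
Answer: $- 656 i \sqrt{2} \approx - 927.72 i$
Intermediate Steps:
$H{\left(q,z \right)} = \sqrt{-3 + q}$
$I{\left(r \right)} = 0$ ($I{\left(r \right)} = - 3 \left(r - r\right) = \left(-3\right) 0 = 0$)
$b{\left(M \right)} = i M \sqrt{2}$ ($b{\left(M \right)} = M \sqrt{-3 + 1} = M \sqrt{-2} = M i \sqrt{2} = i M \sqrt{2}$)
$- 82 \left(I{\left(17 \right)} + b{\left(8 \right)}\right) = - 82 \left(0 + i 8 \sqrt{2}\right) = - 82 \left(0 + 8 i \sqrt{2}\right) = - 82 \cdot 8 i \sqrt{2} = - 656 i \sqrt{2}$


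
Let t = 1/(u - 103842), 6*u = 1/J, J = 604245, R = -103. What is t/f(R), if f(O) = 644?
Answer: -1812735/121225289947958 ≈ -1.4953e-8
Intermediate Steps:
u = 1/3625470 (u = (⅙)/604245 = (⅙)*(1/604245) = 1/3625470 ≈ 2.7583e-7)
t = -3625470/376476055739 (t = 1/(1/3625470 - 103842) = 1/(-376476055739/3625470) = -3625470/376476055739 ≈ -9.6300e-6)
t/f(R) = -3625470/376476055739/644 = -3625470/376476055739*1/644 = -1812735/121225289947958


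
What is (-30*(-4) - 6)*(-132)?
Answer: -15048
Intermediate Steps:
(-30*(-4) - 6)*(-132) = (120 - 6)*(-132) = 114*(-132) = -15048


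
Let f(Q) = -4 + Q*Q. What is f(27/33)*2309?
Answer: -930527/121 ≈ -7690.3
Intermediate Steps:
f(Q) = -4 + Q²
f(27/33)*2309 = (-4 + (27/33)²)*2309 = (-4 + (27*(1/33))²)*2309 = (-4 + (9/11)²)*2309 = (-4 + 81/121)*2309 = -403/121*2309 = -930527/121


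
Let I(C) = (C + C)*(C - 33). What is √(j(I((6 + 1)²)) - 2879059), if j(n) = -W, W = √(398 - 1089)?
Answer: √(-2879059 - I*√691) ≈ 0.008 - 1696.8*I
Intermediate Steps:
W = I*√691 (W = √(-691) = I*√691 ≈ 26.287*I)
I(C) = 2*C*(-33 + C) (I(C) = (2*C)*(-33 + C) = 2*C*(-33 + C))
j(n) = -I*√691
√(j(I((6 + 1)²)) - 2879059) = √(-I*√691 - 2879059) = √(-2879059 - I*√691)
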